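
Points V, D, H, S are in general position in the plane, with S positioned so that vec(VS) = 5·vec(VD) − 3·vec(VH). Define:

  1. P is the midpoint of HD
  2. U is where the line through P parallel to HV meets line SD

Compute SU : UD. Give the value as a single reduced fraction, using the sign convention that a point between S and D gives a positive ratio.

Work in coordinates with V = (0, 0), D = (1, 0), H = (0, 1), S = (5, -3).
1. P is the midpoint of HD ⇒ P = (1/2, 1/2)
2. U is where the line through P parallel to HV meets line SD ⇒ U = (1/2, 3/8)
U = S + t·(D−S) with t = 9/8, so SU:UD = t:(1−t) = 9/8:-1/8

SU:UD = -9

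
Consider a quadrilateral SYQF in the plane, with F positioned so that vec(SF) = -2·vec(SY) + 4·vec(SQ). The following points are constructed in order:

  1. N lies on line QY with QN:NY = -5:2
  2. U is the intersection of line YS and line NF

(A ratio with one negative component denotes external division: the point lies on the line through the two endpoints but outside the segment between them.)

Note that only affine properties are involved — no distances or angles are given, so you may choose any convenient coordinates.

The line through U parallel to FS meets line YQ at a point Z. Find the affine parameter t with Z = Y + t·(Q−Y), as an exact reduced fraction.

t = -2/7

Set S = (0, 0), Y = (1, 0), Q = (0, 1), F = (-2, 4); any affine frame gives the same invariant.
1. N lies on line QY with QN:NY = -5:2 ⇒ N = (5/3, -2/3)
2. U is the intersection of line YS and line NF ⇒ U = (8/7, 0)
through U parallel to FS: direction (2, -4); meets YQ at Z = (9/7, -2/7)
Z = Y + t·(Q−Y) with t = -2/7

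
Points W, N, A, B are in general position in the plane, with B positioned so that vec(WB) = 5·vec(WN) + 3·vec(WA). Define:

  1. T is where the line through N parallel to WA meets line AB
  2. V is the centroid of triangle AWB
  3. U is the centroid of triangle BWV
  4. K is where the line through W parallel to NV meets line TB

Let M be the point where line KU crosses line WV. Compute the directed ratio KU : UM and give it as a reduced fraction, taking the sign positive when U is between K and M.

Set W = (0, 0), N = (1, 0), A = (0, 1), B = (5, 3); any affine frame gives the same invariant.
1. T is where the line through N parallel to WA meets line AB ⇒ T = (1, 7/5)
2. V is the centroid of triangle AWB ⇒ V = (5/3, 4/3)
3. U is the centroid of triangle BWV ⇒ U = (20/9, 13/9)
4. K is where the line through W parallel to NV meets line TB ⇒ K = (5/8, 5/4)
line KU meets WV at M = (45/26, 18/13)
U = K + t·(M−K) with t = 13/9, so KU:UM = 13/9:-4/9

KU:UM = -13/4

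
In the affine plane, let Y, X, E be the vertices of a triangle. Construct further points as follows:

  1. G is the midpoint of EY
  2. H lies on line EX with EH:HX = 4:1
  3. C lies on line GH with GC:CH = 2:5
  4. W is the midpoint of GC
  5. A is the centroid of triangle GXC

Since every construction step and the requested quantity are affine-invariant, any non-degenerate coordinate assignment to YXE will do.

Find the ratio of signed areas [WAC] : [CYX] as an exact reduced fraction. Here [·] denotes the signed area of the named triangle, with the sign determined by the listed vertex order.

[WAC]:[CYX] = 1/87

Set Y = (0, 0), X = (1, 0), E = (0, 1); any affine frame gives the same invariant.
1. G is the midpoint of EY ⇒ G = (0, 1/2)
2. H lies on line EX with EH:HX = 4:1 ⇒ H = (4/5, 1/5)
3. C lies on line GH with GC:CH = 2:5 ⇒ C = (8/35, 29/70)
4. W is the midpoint of GC ⇒ W = (4/35, 16/35)
5. A is the centroid of triangle GXC ⇒ A = (43/105, 32/105)
2·[WAC] = 1/210, 2·[CYX] = 29/70
[WAC]:[CYX] = 1/210:29/70 = 1/87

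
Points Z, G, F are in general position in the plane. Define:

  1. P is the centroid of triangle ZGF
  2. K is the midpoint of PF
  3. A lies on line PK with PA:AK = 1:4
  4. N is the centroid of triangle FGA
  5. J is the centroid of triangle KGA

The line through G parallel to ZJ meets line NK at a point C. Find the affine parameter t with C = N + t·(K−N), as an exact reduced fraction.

t = -29/13

Assign Z = (0, 0), G = (1, 0), F = (0, 1) — the answer is frame-independent, so this choice is without loss of generality.
1. P is the centroid of triangle ZGF ⇒ P = (1/3, 1/3)
2. K is the midpoint of PF ⇒ K = (1/6, 2/3)
3. A lies on line PK with PA:AK = 1:4 ⇒ A = (3/10, 2/5)
4. N is the centroid of triangle FGA ⇒ N = (13/30, 7/15)
5. J is the centroid of triangle KGA ⇒ J = (22/45, 16/45)
through G parallel to ZJ: direction (22/45, 16/45); meets NK at C = (401/390, 4/195)
C = N + t·(K−N) with t = -29/13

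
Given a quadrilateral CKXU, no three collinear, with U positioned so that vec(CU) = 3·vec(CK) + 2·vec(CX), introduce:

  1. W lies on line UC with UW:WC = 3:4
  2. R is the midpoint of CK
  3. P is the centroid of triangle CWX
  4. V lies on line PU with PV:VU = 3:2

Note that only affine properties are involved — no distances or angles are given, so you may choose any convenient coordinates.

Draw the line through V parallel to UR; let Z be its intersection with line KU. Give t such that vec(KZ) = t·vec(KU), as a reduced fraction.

Work in coordinates with C = (0, 0), K = (1, 0), X = (0, 1), U = (3, 2).
1. W lies on line UC with UW:WC = 3:4 ⇒ W = (12/7, 8/7)
2. R is the midpoint of CK ⇒ R = (1/2, 0)
3. P is the centroid of triangle CWX ⇒ P = (4/7, 5/7)
4. V lies on line PU with PV:VU = 3:2 ⇒ V = (71/35, 52/35)
through V parallel to UR: direction (-5/2, -2); meets KU at Z = (151/35, 116/35)
Z = K + t·(U−K) with t = 58/35

t = 58/35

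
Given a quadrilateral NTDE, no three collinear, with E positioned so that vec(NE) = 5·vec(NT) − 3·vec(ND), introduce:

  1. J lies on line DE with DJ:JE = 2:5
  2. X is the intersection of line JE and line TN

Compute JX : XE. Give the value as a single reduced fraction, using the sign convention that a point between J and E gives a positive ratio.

Set N = (0, 0), T = (1, 0), D = (0, 1), E = (5, -3); any affine frame gives the same invariant.
1. J lies on line DE with DJ:JE = 2:5 ⇒ J = (10/7, -1/7)
2. X is the intersection of line JE and line TN ⇒ X = (5/4, 0)
X = J + t·(E−J) with t = -1/20, so JX:XE = t:(1−t) = -1/20:21/20

JX:XE = -1/21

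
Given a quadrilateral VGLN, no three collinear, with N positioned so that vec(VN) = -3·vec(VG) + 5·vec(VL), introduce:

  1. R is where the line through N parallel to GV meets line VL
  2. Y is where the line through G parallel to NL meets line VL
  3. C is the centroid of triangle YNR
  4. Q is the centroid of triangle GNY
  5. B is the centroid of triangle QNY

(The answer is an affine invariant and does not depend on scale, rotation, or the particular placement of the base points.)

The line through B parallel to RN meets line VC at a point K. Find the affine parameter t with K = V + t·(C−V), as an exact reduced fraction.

t = 38/51

Work in coordinates with V = (0, 0), G = (1, 0), L = (0, 1), N = (-3, 5).
1. R is where the line through N parallel to GV meets line VL ⇒ R = (0, 5)
2. Y is where the line through G parallel to NL meets line VL ⇒ Y = (0, 4/3)
3. C is the centroid of triangle YNR ⇒ C = (-1, 34/9)
4. Q is the centroid of triangle GNY ⇒ Q = (-2/3, 19/9)
5. B is the centroid of triangle QNY ⇒ B = (-11/9, 76/27)
through B parallel to RN: direction (-3, 0); meets VC at K = (-38/51, 76/27)
K = V + t·(C−V) with t = 38/51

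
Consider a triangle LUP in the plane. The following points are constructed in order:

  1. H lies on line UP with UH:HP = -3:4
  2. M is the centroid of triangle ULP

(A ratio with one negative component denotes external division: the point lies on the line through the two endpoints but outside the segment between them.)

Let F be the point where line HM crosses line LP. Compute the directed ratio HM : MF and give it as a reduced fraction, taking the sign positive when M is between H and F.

HM:MF = 11

Choose coordinates L = (0, 0), U = (1, 0), P = (0, 1).
1. H lies on line UP with UH:HP = -3:4 ⇒ H = (4, -3)
2. M is the centroid of triangle ULP ⇒ M = (1/3, 1/3)
line HM meets LP at F = (0, 7/11)
M = H + t·(F−H) with t = 11/12, so HM:MF = 11/12:1/12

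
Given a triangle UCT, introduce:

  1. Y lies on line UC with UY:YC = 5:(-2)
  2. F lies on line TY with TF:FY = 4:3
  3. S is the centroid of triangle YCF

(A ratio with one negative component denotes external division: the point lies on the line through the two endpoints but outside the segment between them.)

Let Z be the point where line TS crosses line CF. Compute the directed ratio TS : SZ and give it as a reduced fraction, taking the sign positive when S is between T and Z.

TS:SZ = -5

Work in coordinates with U = (0, 0), C = (1, 0), T = (0, 1).
1. Y lies on line UC with UY:YC = 5:(-2) ⇒ Y = (5/3, 0)
2. F lies on line TY with TF:FY = 4:3 ⇒ F = (20/21, 3/7)
3. S is the centroid of triangle YCF ⇒ S = (76/63, 1/7)
line TS meets CF at Z = (304/315, 11/35)
S = T + t·(Z−T) with t = 5/4, so TS:SZ = 5/4:-1/4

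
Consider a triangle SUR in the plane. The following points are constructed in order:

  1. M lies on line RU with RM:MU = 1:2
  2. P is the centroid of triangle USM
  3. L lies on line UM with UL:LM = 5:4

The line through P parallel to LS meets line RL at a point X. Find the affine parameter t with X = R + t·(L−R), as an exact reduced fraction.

t = 53/51

Choose coordinates S = (0, 0), U = (1, 0), R = (0, 1).
1. M lies on line RU with RM:MU = 1:2 ⇒ M = (1/3, 2/3)
2. P is the centroid of triangle USM ⇒ P = (4/9, 2/9)
3. L lies on line UM with UL:LM = 5:4 ⇒ L = (17/27, 10/27)
through P parallel to LS: direction (-17/27, -10/27); meets RL at X = (53/81, 28/81)
X = R + t·(L−R) with t = 53/51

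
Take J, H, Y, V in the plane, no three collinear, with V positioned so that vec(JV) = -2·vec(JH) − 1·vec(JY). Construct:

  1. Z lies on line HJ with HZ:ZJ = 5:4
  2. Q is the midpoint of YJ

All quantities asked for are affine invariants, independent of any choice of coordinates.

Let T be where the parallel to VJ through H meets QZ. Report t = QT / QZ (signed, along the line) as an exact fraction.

t = 18/13

Assign J = (0, 0), H = (1, 0), Y = (0, 1), V = (-2, -1) — the answer is frame-independent, so this choice is without loss of generality.
1. Z lies on line HJ with HZ:ZJ = 5:4 ⇒ Z = (4/9, 0)
2. Q is the midpoint of YJ ⇒ Q = (0, 1/2)
through H parallel to VJ: direction (2, 1); meets QZ at T = (8/13, -5/26)
T = Q + t·(Z−Q) with t = 18/13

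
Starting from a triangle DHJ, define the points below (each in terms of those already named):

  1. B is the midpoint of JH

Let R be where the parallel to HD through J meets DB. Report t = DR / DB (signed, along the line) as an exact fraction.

Assign D = (0, 0), H = (1, 0), J = (0, 1) — the answer is frame-independent, so this choice is without loss of generality.
1. B is the midpoint of JH ⇒ B = (1/2, 1/2)
through J parallel to HD: direction (-1, 0); meets DB at R = (1, 1)
R = D + t·(B−D) with t = 2

t = 2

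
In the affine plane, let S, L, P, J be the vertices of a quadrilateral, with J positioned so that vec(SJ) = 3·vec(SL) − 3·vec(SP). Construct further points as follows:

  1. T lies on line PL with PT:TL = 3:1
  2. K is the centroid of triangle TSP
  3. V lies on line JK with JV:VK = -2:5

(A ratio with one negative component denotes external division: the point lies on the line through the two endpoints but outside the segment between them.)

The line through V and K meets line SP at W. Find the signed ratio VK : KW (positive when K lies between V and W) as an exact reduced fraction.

VK:KW = 55/3

Work in coordinates with S = (0, 0), L = (1, 0), P = (0, 1), J = (3, -3).
1. T lies on line PL with PT:TL = 3:1 ⇒ T = (3/4, 1/4)
2. K is the centroid of triangle TSP ⇒ K = (1/4, 5/12)
3. V lies on line JK with JV:VK = -2:5 ⇒ V = (29/6, -95/18)
line VK meets SP at W = (0, 8/11)
K = V + t·(W−V) with t = 55/58, so VK:KW = 55/58:3/58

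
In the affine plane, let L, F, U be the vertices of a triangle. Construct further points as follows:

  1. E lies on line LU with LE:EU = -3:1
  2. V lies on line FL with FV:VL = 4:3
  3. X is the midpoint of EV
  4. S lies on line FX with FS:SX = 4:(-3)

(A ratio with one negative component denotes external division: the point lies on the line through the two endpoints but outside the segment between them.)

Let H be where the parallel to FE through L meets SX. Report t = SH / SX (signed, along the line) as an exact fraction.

t = 1/6

Assign L = (0, 0), F = (1, 0), U = (0, 1) — the answer is frame-independent, so this choice is without loss of generality.
1. E lies on line LU with LE:EU = -3:1 ⇒ E = (0, 3/2)
2. V lies on line FL with FV:VL = 4:3 ⇒ V = (3/7, 0)
3. X is the midpoint of EV ⇒ X = (3/14, 3/4)
4. S lies on line FX with FS:SX = 4:(-3) ⇒ S = (-15/7, 3)
through L parallel to FE: direction (-1, 3/2); meets SX at H = (-7/4, 21/8)
H = S + t·(X−S) with t = 1/6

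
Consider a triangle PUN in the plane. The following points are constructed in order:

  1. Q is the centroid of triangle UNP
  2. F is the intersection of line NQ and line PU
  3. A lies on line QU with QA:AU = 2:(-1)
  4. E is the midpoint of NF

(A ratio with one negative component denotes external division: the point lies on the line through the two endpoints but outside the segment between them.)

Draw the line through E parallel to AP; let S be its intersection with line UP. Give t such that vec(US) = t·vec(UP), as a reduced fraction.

t = -7/4

Work in coordinates with P = (0, 0), U = (1, 0), N = (0, 1).
1. Q is the centroid of triangle UNP ⇒ Q = (1/3, 1/3)
2. F is the intersection of line NQ and line PU ⇒ F = (1/2, 0)
3. A lies on line QU with QA:AU = 2:(-1) ⇒ A = (5/3, -1/3)
4. E is the midpoint of NF ⇒ E = (1/4, 1/2)
through E parallel to AP: direction (-5/3, 1/3); meets UP at S = (11/4, 0)
S = U + t·(P−U) with t = -7/4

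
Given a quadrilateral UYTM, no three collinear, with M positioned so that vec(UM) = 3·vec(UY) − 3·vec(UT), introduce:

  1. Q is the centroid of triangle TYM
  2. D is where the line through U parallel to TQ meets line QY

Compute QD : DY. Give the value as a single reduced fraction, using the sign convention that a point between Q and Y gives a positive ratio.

QD:DY = -4/5

Choose coordinates U = (0, 0), Y = (1, 0), T = (0, 1), M = (3, -3).
1. Q is the centroid of triangle TYM ⇒ Q = (4/3, -2/3)
2. D is where the line through U parallel to TQ meets line QY ⇒ D = (8/3, -10/3)
D = Q + t·(Y−Q) with t = -4, so QD:DY = t:(1−t) = -4:5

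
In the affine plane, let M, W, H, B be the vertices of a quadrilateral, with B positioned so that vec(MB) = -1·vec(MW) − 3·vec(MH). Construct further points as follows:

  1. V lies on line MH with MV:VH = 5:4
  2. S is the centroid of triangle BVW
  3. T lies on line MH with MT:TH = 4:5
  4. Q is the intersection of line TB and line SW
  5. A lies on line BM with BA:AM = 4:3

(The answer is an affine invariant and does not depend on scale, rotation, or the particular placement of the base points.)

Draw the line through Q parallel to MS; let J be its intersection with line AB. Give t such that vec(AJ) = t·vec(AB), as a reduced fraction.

t = 25/284

Assign M = (0, 0), W = (1, 0), H = (0, 1), B = (-1, -3) — the answer is frame-independent, so this choice is without loss of generality.
1. V lies on line MH with MV:VH = 5:4 ⇒ V = (0, 5/9)
2. S is the centroid of triangle BVW ⇒ S = (0, -22/27)
3. T lies on line MH with MT:TH = 4:5 ⇒ T = (0, 4/9)
4. Q is the intersection of line TB and line SW ⇒ Q = (-34/71, -770/639)
5. A lies on line BM with BA:AM = 4:3 ⇒ A = (-3/7, -9/7)
through Q parallel to MS: direction (0, -22/27); meets AB at J = (-34/71, -102/71)
J = A + t·(B−A) with t = 25/284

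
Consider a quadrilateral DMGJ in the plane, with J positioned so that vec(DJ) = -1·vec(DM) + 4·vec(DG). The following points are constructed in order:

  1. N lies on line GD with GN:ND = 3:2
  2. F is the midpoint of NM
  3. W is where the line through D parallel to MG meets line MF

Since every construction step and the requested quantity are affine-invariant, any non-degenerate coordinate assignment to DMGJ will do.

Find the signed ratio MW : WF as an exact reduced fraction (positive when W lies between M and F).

Assign D = (0, 0), M = (1, 0), G = (0, 1), J = (-1, 4) — the answer is frame-independent, so this choice is without loss of generality.
1. N lies on line GD with GN:ND = 3:2 ⇒ N = (0, 2/5)
2. F is the midpoint of NM ⇒ F = (1/2, 1/5)
3. W is where the line through D parallel to MG meets line MF ⇒ W = (-2/3, 2/3)
W = M + t·(F−M) with t = 10/3, so MW:WF = t:(1−t) = 10/3:-7/3

MW:WF = -10/7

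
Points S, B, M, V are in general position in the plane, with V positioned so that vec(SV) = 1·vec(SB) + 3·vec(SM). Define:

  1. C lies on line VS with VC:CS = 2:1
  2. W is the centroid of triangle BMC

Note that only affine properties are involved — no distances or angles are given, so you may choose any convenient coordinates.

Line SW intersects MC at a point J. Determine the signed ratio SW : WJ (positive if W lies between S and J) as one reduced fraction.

Set S = (0, 0), B = (1, 0), M = (0, 1), V = (1, 3); any affine frame gives the same invariant.
1. C lies on line VS with VC:CS = 2:1 ⇒ C = (1/3, 1)
2. W is the centroid of triangle BMC ⇒ W = (4/9, 2/3)
line SW meets MC at J = (2/3, 1)
W = S + t·(J−S) with t = 2/3, so SW:WJ = 2/3:1/3

SW:WJ = 2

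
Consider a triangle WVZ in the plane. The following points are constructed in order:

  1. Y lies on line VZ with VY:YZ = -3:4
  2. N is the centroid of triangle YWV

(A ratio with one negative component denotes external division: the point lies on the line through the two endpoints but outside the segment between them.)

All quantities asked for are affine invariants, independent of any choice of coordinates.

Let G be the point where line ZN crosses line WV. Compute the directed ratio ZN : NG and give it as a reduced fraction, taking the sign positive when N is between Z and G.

Assign W = (0, 0), V = (1, 0), Z = (0, 1) — the answer is frame-independent, so this choice is without loss of generality.
1. Y lies on line VZ with VY:YZ = -3:4 ⇒ Y = (4, -3)
2. N is the centroid of triangle YWV ⇒ N = (5/3, -1)
line ZN meets WV at G = (5/6, 0)
N = Z + t·(G−Z) with t = 2, so ZN:NG = 2:-1

ZN:NG = -2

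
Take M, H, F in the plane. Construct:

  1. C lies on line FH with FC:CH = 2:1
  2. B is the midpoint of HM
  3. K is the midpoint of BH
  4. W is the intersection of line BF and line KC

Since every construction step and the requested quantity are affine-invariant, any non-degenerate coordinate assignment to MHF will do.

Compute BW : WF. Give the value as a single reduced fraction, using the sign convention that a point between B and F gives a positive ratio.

BW:WF = -1/2

Assign M = (0, 0), H = (1, 0), F = (0, 1) — the answer is frame-independent, so this choice is without loss of generality.
1. C lies on line FH with FC:CH = 2:1 ⇒ C = (2/3, 1/3)
2. B is the midpoint of HM ⇒ B = (1/2, 0)
3. K is the midpoint of BH ⇒ K = (3/4, 0)
4. W is the intersection of line BF and line KC ⇒ W = (1, -1)
W = B + t·(F−B) with t = -1, so BW:WF = t:(1−t) = -1:2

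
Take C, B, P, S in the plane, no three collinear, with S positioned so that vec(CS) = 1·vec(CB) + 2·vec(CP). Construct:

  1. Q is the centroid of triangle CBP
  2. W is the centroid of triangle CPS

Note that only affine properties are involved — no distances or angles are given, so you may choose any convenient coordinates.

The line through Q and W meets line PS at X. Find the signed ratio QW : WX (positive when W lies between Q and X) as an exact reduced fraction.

QW:WX = 2

Work in coordinates with C = (0, 0), B = (1, 0), P = (0, 1), S = (1, 2).
1. Q is the centroid of triangle CBP ⇒ Q = (1/3, 1/3)
2. W is the centroid of triangle CPS ⇒ W = (1/3, 1)
line QW meets PS at X = (1/3, 4/3)
W = Q + t·(X−Q) with t = 2/3, so QW:WX = 2/3:1/3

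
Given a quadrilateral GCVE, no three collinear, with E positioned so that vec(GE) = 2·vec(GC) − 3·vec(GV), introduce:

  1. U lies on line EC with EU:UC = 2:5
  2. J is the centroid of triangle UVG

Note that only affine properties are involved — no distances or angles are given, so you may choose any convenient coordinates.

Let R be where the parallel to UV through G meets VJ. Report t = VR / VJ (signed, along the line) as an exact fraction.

t = 3

Assign G = (0, 0), C = (1, 0), V = (0, 1), E = (2, -3) — the answer is frame-independent, so this choice is without loss of generality.
1. U lies on line EC with EU:UC = 2:5 ⇒ U = (12/7, -15/7)
2. J is the centroid of triangle UVG ⇒ J = (4/7, -8/21)
through G parallel to UV: direction (-12/7, 22/7); meets VJ at R = (12/7, -22/7)
R = V + t·(J−V) with t = 3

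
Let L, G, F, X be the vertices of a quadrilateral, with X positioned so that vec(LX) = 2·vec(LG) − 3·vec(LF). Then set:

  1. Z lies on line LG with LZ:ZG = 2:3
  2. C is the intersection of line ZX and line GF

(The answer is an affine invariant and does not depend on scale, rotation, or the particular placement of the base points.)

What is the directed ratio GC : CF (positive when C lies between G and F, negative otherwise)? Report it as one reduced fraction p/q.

GC:CF = -9/2

Assign L = (0, 0), G = (1, 0), F = (0, 1), X = (2, -3) — the answer is frame-independent, so this choice is without loss of generality.
1. Z lies on line LG with LZ:ZG = 2:3 ⇒ Z = (2/5, 0)
2. C is the intersection of line ZX and line GF ⇒ C = (-2/7, 9/7)
C = G + t·(F−G) with t = 9/7, so GC:CF = t:(1−t) = 9/7:-2/7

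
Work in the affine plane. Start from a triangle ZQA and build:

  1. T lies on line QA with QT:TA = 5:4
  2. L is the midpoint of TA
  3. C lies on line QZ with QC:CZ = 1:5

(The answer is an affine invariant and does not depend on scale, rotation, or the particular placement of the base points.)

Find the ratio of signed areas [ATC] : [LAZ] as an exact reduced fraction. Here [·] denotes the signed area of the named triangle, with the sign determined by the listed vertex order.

[ATC]:[LAZ] = -1/3

Work in coordinates with Z = (0, 0), Q = (1, 0), A = (0, 1).
1. T lies on line QA with QT:TA = 5:4 ⇒ T = (4/9, 5/9)
2. L is the midpoint of TA ⇒ L = (2/9, 7/9)
3. C lies on line QZ with QC:CZ = 1:5 ⇒ C = (5/6, 0)
2·[ATC] = -2/27, 2·[LAZ] = 2/9
[ATC]:[LAZ] = -2/27:2/9 = -1/3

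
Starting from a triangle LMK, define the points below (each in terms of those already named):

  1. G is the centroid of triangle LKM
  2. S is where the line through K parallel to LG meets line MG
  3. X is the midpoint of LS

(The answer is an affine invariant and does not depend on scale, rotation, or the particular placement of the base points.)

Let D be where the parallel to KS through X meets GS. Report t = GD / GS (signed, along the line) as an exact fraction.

Assign L = (0, 0), M = (1, 0), K = (0, 1) — the answer is frame-independent, so this choice is without loss of generality.
1. G is the centroid of triangle LKM ⇒ G = (1/3, 1/3)
2. S is where the line through K parallel to LG meets line MG ⇒ S = (-1/3, 2/3)
3. X is the midpoint of LS ⇒ X = (-1/6, 1/3)
through X parallel to KS: direction (-1/3, -1/3); meets GS at D = (0, 1/2)
D = G + t·(S−G) with t = 1/2

t = 1/2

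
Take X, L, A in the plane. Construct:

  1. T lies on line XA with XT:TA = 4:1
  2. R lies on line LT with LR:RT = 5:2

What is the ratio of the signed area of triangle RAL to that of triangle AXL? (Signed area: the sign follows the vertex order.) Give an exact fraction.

Set X = (0, 0), L = (1, 0), A = (0, 1); any affine frame gives the same invariant.
1. T lies on line XA with XT:TA = 4:1 ⇒ T = (0, 4/5)
2. R lies on line LT with LR:RT = 5:2 ⇒ R = (2/7, 4/7)
2·[RAL] = -1/7, 2·[AXL] = 1
[RAL]:[AXL] = -1/7:1 = -1/7

[RAL]:[AXL] = -1/7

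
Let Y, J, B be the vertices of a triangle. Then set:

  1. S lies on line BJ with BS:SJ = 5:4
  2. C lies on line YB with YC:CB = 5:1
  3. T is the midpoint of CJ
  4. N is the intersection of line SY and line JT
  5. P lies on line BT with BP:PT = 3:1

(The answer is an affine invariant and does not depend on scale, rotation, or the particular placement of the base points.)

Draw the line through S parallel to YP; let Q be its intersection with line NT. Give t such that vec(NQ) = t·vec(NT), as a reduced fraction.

t = -4/3

Assign Y = (0, 0), J = (1, 0), B = (0, 1) — the answer is frame-independent, so this choice is without loss of generality.
1. S lies on line BJ with BS:SJ = 5:4 ⇒ S = (5/9, 4/9)
2. C lies on line YB with YC:CB = 5:1 ⇒ C = (0, 5/6)
3. T is the midpoint of CJ ⇒ T = (1/2, 5/12)
4. N is the intersection of line SY and line JT ⇒ N = (25/49, 20/49)
5. P lies on line BT with BP:PT = 3:1 ⇒ P = (3/8, 9/16)
through S parallel to YP: direction (3/8, 9/16); meets NT at Q = (11/21, 25/63)
Q = N + t·(T−N) with t = -4/3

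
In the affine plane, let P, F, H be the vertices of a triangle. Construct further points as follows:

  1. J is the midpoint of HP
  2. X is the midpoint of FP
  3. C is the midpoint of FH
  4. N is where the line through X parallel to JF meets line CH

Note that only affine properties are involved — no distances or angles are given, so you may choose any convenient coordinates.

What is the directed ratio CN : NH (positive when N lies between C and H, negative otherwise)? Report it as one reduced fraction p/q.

Work in coordinates with P = (0, 0), F = (1, 0), H = (0, 1).
1. J is the midpoint of HP ⇒ J = (0, 1/2)
2. X is the midpoint of FP ⇒ X = (1/2, 0)
3. C is the midpoint of FH ⇒ C = (1/2, 1/2)
4. N is where the line through X parallel to JF meets line CH ⇒ N = (3/2, -1/2)
N = C + t·(H−C) with t = -2, so CN:NH = t:(1−t) = -2:3

CN:NH = -2/3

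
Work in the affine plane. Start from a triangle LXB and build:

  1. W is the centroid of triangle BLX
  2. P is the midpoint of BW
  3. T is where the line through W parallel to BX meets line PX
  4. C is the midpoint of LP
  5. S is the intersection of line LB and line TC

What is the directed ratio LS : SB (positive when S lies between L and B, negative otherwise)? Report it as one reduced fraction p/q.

LS:SB = 4/5

Choose coordinates L = (0, 0), X = (1, 0), B = (0, 1).
1. W is the centroid of triangle BLX ⇒ W = (1/3, 1/3)
2. P is the midpoint of BW ⇒ P = (1/6, 2/3)
3. T is where the line through W parallel to BX meets line PX ⇒ T = (-2/3, 4/3)
4. C is the midpoint of LP ⇒ C = (1/12, 1/3)
5. S is the intersection of line LB and line TC ⇒ S = (0, 4/9)
S = L + t·(B−L) with t = 4/9, so LS:SB = t:(1−t) = 4/9:5/9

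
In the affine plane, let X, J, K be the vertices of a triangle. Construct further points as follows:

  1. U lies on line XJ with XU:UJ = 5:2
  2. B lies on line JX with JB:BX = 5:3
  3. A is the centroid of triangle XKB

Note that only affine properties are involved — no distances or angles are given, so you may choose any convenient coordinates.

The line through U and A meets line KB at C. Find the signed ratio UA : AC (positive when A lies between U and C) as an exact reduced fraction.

Assign X = (0, 0), J = (1, 0), K = (0, 1) — the answer is frame-independent, so this choice is without loss of generality.
1. U lies on line XJ with XU:UJ = 5:2 ⇒ U = (5/7, 0)
2. B lies on line JX with JB:BX = 5:3 ⇒ B = (3/8, 0)
3. A is the centroid of triangle XKB ⇒ A = (1/8, 1/3)
line UA meets KB at C = (59/208, 19/78)
A = U + t·(C−U) with t = 26/19, so UA:AC = 26/19:-7/19

UA:AC = -26/7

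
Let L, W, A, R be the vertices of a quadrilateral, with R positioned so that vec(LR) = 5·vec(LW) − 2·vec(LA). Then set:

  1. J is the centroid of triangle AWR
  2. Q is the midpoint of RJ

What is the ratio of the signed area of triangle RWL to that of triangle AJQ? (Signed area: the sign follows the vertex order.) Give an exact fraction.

Assign L = (0, 0), W = (1, 0), A = (0, 1), R = (5, -2) — the answer is frame-independent, so this choice is without loss of generality.
1. J is the centroid of triangle AWR ⇒ J = (2, -1/3)
2. Q is the midpoint of RJ ⇒ Q = (7/2, -7/6)
2·[RWL] = 2, 2·[AJQ] = 1/3
[RWL]:[AJQ] = 2:1/3 = 6

[RWL]:[AJQ] = 6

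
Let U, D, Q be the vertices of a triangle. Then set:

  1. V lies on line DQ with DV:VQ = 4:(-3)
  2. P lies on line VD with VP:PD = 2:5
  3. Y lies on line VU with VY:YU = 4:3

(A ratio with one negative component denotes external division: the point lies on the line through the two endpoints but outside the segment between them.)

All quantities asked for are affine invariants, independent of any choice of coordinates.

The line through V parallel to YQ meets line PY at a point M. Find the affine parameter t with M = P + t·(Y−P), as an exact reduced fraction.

Choose coordinates U = (0, 0), D = (1, 0), Q = (0, 1).
1. V lies on line DQ with DV:VQ = 4:(-3) ⇒ V = (-3, 4)
2. P lies on line VD with VP:PD = 2:5 ⇒ P = (-13/7, 20/7)
3. Y lies on line VU with VY:YU = 4:3 ⇒ Y = (-9/7, 12/7)
through V parallel to YQ: direction (9/7, -5/7); meets PY at M = (-201/91, 324/91)
M = P + t·(Y−P) with t = -8/13

t = -8/13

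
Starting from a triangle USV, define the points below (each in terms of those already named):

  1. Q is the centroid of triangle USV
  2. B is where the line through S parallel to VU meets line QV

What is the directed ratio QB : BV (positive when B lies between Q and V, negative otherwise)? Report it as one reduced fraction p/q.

Set U = (0, 0), S = (1, 0), V = (0, 1); any affine frame gives the same invariant.
1. Q is the centroid of triangle USV ⇒ Q = (1/3, 1/3)
2. B is where the line through S parallel to VU meets line QV ⇒ B = (1, -1)
B = Q + t·(V−Q) with t = -2, so QB:BV = t:(1−t) = -2:3

QB:BV = -2/3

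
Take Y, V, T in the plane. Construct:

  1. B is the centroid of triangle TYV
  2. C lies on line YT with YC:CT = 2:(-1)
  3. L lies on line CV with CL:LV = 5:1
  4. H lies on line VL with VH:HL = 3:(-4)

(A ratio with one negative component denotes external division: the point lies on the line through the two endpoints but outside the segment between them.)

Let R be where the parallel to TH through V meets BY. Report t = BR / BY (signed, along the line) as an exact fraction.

Set Y = (0, 0), V = (1, 0), T = (0, 1); any affine frame gives the same invariant.
1. B is the centroid of triangle TYV ⇒ B = (1/3, 1/3)
2. C lies on line YT with YC:CT = 2:(-1) ⇒ C = (0, 2)
3. L lies on line CV with CL:LV = 5:1 ⇒ L = (5/6, 1/3)
4. H lies on line VL with VH:HL = 3:(-4) ⇒ H = (3/2, -1)
through V parallel to TH: direction (3/2, -2); meets BY at R = (4/7, 4/7)
R = B + t·(Y−B) with t = -5/7

t = -5/7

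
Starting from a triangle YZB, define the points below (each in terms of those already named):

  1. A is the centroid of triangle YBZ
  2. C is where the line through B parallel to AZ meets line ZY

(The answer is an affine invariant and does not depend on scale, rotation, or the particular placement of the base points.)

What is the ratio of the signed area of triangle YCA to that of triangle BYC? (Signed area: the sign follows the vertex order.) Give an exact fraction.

Assign Y = (0, 0), Z = (1, 0), B = (0, 1) — the answer is frame-independent, so this choice is without loss of generality.
1. A is the centroid of triangle YBZ ⇒ A = (1/3, 1/3)
2. C is where the line through B parallel to AZ meets line ZY ⇒ C = (2, 0)
2·[YCA] = 2/3, 2·[BYC] = 2
[YCA]:[BYC] = 2/3:2 = 1/3

[YCA]:[BYC] = 1/3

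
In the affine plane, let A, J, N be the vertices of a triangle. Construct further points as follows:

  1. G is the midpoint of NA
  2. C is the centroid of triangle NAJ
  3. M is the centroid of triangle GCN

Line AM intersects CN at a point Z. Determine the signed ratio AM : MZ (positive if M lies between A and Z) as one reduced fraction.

Set A = (0, 0), J = (1, 0), N = (0, 1); any affine frame gives the same invariant.
1. G is the midpoint of NA ⇒ G = (0, 1/2)
2. C is the centroid of triangle NAJ ⇒ C = (1/3, 1/3)
3. M is the centroid of triangle GCN ⇒ M = (1/9, 11/18)
line AM meets CN at Z = (2/15, 11/15)
M = A + t·(Z−A) with t = 5/6, so AM:MZ = 5/6:1/6

AM:MZ = 5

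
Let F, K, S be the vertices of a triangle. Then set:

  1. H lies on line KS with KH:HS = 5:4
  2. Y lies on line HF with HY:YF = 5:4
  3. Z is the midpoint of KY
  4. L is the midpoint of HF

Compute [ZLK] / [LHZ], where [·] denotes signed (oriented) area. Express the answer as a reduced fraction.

Choose coordinates F = (0, 0), K = (1, 0), S = (0, 1).
1. H lies on line KS with KH:HS = 5:4 ⇒ H = (4/9, 5/9)
2. Y lies on line HF with HY:YF = 5:4 ⇒ Y = (16/81, 20/81)
3. Z is the midpoint of KY ⇒ Z = (97/162, 10/81)
4. L is the midpoint of HF ⇒ L = (2/9, 5/18)
2·[ZLK] = -5/324, 2·[LHZ] = -5/36
[ZLK]:[LHZ] = -5/324:-5/36 = 1/9

[ZLK]:[LHZ] = 1/9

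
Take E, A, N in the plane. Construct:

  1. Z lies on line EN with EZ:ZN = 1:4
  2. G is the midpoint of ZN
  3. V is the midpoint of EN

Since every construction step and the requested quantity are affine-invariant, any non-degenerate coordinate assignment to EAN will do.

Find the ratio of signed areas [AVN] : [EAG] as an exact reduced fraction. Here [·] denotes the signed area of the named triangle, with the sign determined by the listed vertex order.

[AVN]:[EAG] = -5/6

Work in coordinates with E = (0, 0), A = (1, 0), N = (0, 1).
1. Z lies on line EN with EZ:ZN = 1:4 ⇒ Z = (0, 1/5)
2. G is the midpoint of ZN ⇒ G = (0, 3/5)
3. V is the midpoint of EN ⇒ V = (0, 1/2)
2·[AVN] = -1/2, 2·[EAG] = 3/5
[AVN]:[EAG] = -1/2:3/5 = -5/6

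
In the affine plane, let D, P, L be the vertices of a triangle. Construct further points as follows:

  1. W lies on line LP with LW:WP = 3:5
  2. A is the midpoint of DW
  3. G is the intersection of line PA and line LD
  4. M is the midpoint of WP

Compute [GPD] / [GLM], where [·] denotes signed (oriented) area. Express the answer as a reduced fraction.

[GPD]:[GLM] = 10/11

Work in coordinates with D = (0, 0), P = (1, 0), L = (0, 1).
1. W lies on line LP with LW:WP = 3:5 ⇒ W = (3/8, 5/8)
2. A is the midpoint of DW ⇒ A = (3/16, 5/16)
3. G is the intersection of line PA and line LD ⇒ G = (0, 5/13)
4. M is the midpoint of WP ⇒ M = (11/16, 5/16)
2·[GPD] = -5/13, 2·[GLM] = -11/26
[GPD]:[GLM] = -5/13:-11/26 = 10/11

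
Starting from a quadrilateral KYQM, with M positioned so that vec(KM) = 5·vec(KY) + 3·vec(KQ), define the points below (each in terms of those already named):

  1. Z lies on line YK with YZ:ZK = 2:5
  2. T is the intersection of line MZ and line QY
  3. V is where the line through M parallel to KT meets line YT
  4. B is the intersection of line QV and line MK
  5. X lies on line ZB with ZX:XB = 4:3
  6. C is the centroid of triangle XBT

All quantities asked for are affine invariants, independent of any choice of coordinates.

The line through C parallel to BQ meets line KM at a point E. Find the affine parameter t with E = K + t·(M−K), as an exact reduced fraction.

Work in coordinates with K = (0, 0), Y = (1, 0), Q = (0, 1), M = (5, 3).
1. Z lies on line YK with YZ:ZK = 2:5 ⇒ Z = (5/7, 0)
2. T is the intersection of line MZ and line QY ⇒ T = (15/17, 2/17)
3. V is where the line through M parallel to KT meets line YT ⇒ V = (-20/17, 37/17)
4. B is the intersection of line QV and line MK ⇒ B = (5/8, 3/8)
5. X lies on line ZB with ZX:XB = 4:3 ⇒ X = (65/98, 3/14)
6. C is the centroid of triangle XBT ⇒ C = (14465/19992, 673/2856)
through C parallel to BQ: direction (-5/8, 5/8); meets KM at E = (235/392, 141/392)
E = K + t·(M−K) with t = 47/392

t = 47/392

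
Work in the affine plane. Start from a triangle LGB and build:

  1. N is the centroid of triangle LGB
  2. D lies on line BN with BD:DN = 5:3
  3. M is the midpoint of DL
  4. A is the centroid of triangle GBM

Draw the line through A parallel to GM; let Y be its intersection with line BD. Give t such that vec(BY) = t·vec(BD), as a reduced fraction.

t = 58/45

Work in coordinates with L = (0, 0), G = (1, 0), B = (0, 1).
1. N is the centroid of triangle LGB ⇒ N = (1/3, 1/3)
2. D lies on line BN with BD:DN = 5:3 ⇒ D = (5/24, 7/12)
3. M is the midpoint of DL ⇒ M = (5/48, 7/24)
4. A is the centroid of triangle GBM ⇒ A = (53/144, 31/72)
through A parallel to GM: direction (-43/48, 7/24); meets BD at Y = (29/108, 25/54)
Y = B + t·(D−B) with t = 58/45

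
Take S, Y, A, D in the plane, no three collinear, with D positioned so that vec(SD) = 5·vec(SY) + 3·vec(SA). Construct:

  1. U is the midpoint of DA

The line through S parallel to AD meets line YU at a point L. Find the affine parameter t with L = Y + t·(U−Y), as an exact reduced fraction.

t = 2/7

Assign S = (0, 0), Y = (1, 0), A = (0, 1), D = (5, 3) — the answer is frame-independent, so this choice is without loss of generality.
1. U is the midpoint of DA ⇒ U = (5/2, 2)
through S parallel to AD: direction (5, 2); meets YU at L = (10/7, 4/7)
L = Y + t·(U−Y) with t = 2/7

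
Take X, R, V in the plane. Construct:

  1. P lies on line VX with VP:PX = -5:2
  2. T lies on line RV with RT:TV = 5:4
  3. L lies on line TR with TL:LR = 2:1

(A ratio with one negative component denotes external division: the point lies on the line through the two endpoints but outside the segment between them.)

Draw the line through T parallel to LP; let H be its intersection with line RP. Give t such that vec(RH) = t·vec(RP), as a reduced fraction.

t = 3

Set X = (0, 0), R = (1, 0), V = (0, 1); any affine frame gives the same invariant.
1. P lies on line VX with VP:PX = -5:2 ⇒ P = (0, -2/3)
2. T lies on line RV with RT:TV = 5:4 ⇒ T = (4/9, 5/9)
3. L lies on line TR with TL:LR = 2:1 ⇒ L = (22/27, 5/27)
through T parallel to LP: direction (-22/27, -23/27); meets RP at H = (-2, -2)
H = R + t·(P−R) with t = 3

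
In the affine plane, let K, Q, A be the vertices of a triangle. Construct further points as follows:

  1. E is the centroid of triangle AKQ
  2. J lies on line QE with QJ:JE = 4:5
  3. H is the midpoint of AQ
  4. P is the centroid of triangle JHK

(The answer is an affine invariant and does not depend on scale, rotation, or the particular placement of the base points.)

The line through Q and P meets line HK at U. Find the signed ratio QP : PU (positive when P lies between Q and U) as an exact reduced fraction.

Set K = (0, 0), Q = (1, 0), A = (0, 1); any affine frame gives the same invariant.
1. E is the centroid of triangle AKQ ⇒ E = (1/3, 1/3)
2. J lies on line QE with QJ:JE = 4:5 ⇒ J = (19/27, 4/27)
3. H is the midpoint of AQ ⇒ H = (1/2, 1/2)
4. P is the centroid of triangle JHK ⇒ P = (65/162, 35/162)
line QP meets HK at U = (35/132, 35/132)
P = Q + t·(U−Q) with t = 22/27, so QP:PU = 22/27:5/27

QP:PU = 22/5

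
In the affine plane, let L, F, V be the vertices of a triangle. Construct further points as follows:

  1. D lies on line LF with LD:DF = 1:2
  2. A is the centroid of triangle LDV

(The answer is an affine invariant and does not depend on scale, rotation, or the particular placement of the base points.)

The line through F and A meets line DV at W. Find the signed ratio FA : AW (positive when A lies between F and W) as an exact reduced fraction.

Choose coordinates L = (0, 0), F = (1, 0), V = (0, 1).
1. D lies on line LF with LD:DF = 1:2 ⇒ D = (1/3, 0)
2. A is the centroid of triangle LDV ⇒ A = (1/9, 1/3)
line FA meets DV at W = (5/21, 2/7)
A = F + t·(W−F) with t = 7/6, so FA:AW = 7/6:-1/6

FA:AW = -7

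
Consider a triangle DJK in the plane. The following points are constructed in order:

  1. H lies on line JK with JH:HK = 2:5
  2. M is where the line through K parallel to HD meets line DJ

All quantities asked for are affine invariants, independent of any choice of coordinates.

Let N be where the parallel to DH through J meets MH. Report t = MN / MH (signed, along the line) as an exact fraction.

Choose coordinates D = (0, 0), J = (1, 0), K = (0, 1).
1. H lies on line JK with JH:HK = 2:5 ⇒ H = (5/7, 2/7)
2. M is where the line through K parallel to HD meets line DJ ⇒ M = (-5/2, 0)
through J parallel to DH: direction (5/7, 2/7); meets MH at N = (2, 2/5)
N = M + t·(H−M) with t = 7/5

t = 7/5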